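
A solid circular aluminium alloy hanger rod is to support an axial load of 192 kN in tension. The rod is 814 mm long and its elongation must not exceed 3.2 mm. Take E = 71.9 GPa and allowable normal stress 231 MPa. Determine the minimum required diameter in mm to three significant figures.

Required area A ≥ P/σ_allow = 192000/231 = 831.2 mm².
For a solid circular section, d ≥ √(4A/π) = 32.53 mm.
Elongation limit: A ≥ PL/(Eδ_allow) = 192000·814/(71900·3.2) = 679.3 mm² ⇒ d ≥ 29.41 mm.
The stress limit governs.

32.5 mm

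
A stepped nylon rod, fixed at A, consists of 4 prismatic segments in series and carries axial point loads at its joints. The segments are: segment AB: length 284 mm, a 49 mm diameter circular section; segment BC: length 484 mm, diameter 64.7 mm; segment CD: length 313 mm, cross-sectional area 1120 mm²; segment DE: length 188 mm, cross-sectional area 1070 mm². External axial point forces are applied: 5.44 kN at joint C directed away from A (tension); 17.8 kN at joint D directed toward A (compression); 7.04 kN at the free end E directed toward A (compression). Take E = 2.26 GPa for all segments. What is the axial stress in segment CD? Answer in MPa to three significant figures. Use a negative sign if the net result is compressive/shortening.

-22.2 MPa

Internal axial forces (sectioning from the free end, tension +): N_DE = -7.04 kN, N_CD = -24.84 kN, N_BC = -19.4 kN, N_AB = -19.4 kN.
σ_CD = N_CD/A_CD = -24840/1120 = -22.18 MPa.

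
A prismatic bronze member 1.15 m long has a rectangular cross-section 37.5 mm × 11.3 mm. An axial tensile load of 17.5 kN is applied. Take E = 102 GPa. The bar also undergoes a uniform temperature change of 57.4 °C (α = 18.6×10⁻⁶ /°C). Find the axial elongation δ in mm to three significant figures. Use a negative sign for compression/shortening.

A = 423.8 mm².
δ_mech = NL/(AE) = 17500·1150/(423.8·102000) = 0.4656 mm.
δ_thermal = αLΔT = 18.6e-6·1150·57.4 = 1.228 mm.
δ = δ_mech + δ_thermal = 1.693 mm.

1.69 mm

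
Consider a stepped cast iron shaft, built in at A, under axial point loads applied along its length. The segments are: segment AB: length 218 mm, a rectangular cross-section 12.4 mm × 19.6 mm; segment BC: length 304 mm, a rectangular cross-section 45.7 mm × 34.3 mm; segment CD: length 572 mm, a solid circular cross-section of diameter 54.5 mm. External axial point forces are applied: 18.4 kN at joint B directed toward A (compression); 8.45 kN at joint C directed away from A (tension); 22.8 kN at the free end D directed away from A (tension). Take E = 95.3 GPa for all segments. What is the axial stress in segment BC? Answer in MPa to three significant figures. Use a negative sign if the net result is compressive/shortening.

19.9 MPa

Internal axial forces (sectioning from the free end, tension +): N_CD = 22.8 kN, N_BC = 31.25 kN, N_AB = 12.85 kN.
A_BC = 1568 mm².
σ_BC = N_BC/A_BC = 31250/1568 = 19.94 MPa.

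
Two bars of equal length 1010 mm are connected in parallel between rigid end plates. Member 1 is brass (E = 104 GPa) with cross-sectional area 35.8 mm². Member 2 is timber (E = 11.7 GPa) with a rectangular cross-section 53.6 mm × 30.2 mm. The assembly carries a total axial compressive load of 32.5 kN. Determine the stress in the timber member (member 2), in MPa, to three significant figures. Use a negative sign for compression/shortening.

A_2 = 1619 mm².
Equal strain + equilibrium ⇒ each member carries load in proportion to AE: A₁E₁ = 3723000 N, A₂E₂ = 18940000 N, ΣAE = 22660000 N.
σ₂ = P·E₂/ΣAE = -32500·11700/22660000 = -16.78 MPa.

-16.8 MPa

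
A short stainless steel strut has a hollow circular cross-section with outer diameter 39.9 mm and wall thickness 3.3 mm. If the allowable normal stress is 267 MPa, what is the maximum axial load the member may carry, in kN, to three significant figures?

101 kN

A = 379.4 mm².
P_max = σ_allow · A = 267 · 379.4 = 101300 N = 101.3 kN.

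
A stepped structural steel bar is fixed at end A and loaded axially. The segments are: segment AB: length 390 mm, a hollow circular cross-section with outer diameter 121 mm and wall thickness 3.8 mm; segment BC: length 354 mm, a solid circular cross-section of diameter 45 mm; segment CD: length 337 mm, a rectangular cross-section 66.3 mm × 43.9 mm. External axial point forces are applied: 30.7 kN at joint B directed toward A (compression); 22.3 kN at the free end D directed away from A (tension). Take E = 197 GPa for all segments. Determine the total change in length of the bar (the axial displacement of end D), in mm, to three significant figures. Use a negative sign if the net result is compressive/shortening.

0.0264 mm

Internal axial forces (sectioning from the free end, tension +): N_CD = 22.3 kN, N_BC = 22.3 kN, N_AB = -8.4 kN.
A_AB = 1399 mm².
A_BC = 1590 mm².
A_CD = 2911 mm².
δ_AB = -8400·390/(1399·197000) = -0.01189 mm
δ_BC = 22300·354/(1590·197000) = 0.0252 mm
δ_CD = 22300·337/(2911·197000) = 0.01311 mm
δ = Σδ_i = 0.02642 mm.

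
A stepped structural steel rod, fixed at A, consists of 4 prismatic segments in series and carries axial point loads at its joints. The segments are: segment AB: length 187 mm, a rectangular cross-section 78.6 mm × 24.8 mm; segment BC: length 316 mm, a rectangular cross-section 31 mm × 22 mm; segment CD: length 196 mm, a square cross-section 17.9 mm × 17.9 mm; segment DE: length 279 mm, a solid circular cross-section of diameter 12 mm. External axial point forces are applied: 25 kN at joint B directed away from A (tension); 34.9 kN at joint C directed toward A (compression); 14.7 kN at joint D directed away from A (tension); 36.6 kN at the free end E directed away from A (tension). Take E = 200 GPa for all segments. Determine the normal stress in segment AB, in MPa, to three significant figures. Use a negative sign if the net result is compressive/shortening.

21.2 MPa

Internal axial forces (sectioning from the free end, tension +): N_DE = 36.6 kN, N_CD = 51.3 kN, N_BC = 16.4 kN, N_AB = 41.4 kN.
A_AB = 1949 mm².
σ_AB = N_AB/A_AB = 41400/1949 = 21.24 MPa.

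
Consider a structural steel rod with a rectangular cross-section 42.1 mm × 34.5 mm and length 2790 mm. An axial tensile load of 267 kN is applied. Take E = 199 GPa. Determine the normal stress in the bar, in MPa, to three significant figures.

184 MPa

A = 1452 mm².
σ = N/A = 267000/1452 = 183.8 MPa.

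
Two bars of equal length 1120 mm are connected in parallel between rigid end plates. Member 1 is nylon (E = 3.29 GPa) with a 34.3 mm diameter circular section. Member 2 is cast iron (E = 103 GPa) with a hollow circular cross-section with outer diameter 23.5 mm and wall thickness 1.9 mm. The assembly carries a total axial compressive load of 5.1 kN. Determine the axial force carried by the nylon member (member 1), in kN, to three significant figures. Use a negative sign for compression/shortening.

A_1 = 924 mm².
A_2 = 128.9 mm².
Equal strain + equilibrium ⇒ each member carries load in proportion to AE: A₁E₁ = 3040000 N, A₂E₂ = 13280000 N, ΣAE = 16320000 N.
F₁ = P·A₁E₁/ΣAE = -5100·3040000/16320000 = -950 N.

-0.950 kN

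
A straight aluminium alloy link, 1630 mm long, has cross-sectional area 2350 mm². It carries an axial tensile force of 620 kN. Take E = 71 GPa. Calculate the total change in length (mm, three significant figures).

6.06 mm

δ_mech = NL/(AE) = 620000·1630/(2350·71000) = 6.057 mm.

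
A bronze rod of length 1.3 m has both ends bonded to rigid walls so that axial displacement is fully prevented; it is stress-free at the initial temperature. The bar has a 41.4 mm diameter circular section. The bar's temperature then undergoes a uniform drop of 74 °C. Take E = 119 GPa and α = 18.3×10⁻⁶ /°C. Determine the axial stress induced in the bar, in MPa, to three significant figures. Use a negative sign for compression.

Free thermal expansion αLΔT = 18.3e-6 · 1300 · -74 = -1.76 mm.
The walls impose strain ε = −(-1.76)/1300 = 1.3542e-03; σ = Eε = 119000 · 1.3542e-03 = 161.1 MPa.

161 MPa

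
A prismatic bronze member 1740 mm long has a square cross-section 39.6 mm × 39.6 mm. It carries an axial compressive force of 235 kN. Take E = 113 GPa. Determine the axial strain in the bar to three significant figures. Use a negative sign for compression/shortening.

A = 1568 mm².
σ = N/A = -149.9 MPa; ε = σ/E = -149.9/113000 = -1.326e-03.

-0.00133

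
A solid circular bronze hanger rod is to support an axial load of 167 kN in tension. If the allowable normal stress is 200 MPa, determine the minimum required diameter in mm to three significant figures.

32.6 mm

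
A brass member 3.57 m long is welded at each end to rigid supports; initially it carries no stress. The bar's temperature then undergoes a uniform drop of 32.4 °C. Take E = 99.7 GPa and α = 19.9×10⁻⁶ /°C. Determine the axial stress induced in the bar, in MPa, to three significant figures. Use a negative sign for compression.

64.3 MPa

Free thermal expansion αLΔT = 19.9e-6 · 3570 · -32.4 = -2.302 mm.
The walls impose strain ε = −(-2.302)/3570 = 6.4476e-04; σ = Eε = 99700 · 6.4476e-04 = 64.28 MPa.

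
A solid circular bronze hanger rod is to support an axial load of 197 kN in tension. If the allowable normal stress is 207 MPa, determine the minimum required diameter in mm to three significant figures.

Required area A ≥ P/σ_allow = 197000/207 = 951.7 mm².
For a solid circular section, d ≥ √(4A/π) = 34.81 mm.

34.8 mm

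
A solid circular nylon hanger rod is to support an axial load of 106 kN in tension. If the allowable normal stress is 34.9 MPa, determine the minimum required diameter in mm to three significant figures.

62.2 mm

Required area A ≥ P/σ_allow = 106000/34.9 = 3037 mm².
For a solid circular section, d ≥ √(4A/π) = 62.19 mm.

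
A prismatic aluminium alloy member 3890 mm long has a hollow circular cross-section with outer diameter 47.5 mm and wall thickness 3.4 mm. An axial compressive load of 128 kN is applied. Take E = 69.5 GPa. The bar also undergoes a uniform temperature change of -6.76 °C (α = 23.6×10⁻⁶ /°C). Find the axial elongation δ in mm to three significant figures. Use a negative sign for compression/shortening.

-15.8 mm

A = 471.1 mm².
δ_mech = NL/(AE) = -128000·3890/(471.1·69500) = -15.21 mm.
δ_thermal = αLΔT = 23.6e-6·3890·-6.76 = -0.6206 mm.
δ = δ_mech + δ_thermal = -15.83 mm.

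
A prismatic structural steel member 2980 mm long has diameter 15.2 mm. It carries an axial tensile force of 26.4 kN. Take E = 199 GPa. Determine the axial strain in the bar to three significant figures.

7.31e-04

A = 181.5 mm².
σ = N/A = 145.5 MPa; ε = σ/E = 145.5/199000 = 7.311e-04.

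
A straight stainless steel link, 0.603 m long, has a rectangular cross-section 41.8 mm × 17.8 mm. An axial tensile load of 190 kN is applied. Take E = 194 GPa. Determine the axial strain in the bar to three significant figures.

0.00132

A = 744 mm².
σ = N/A = 255.4 MPa; ε = σ/E = 255.4/194000 = 1.316e-03.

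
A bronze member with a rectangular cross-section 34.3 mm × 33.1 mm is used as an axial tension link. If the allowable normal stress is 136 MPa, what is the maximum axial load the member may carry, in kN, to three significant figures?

154 kN

A = 1135 mm².
P_max = σ_allow · A = 136 · 1135 = 154400 N = 154.4 kN.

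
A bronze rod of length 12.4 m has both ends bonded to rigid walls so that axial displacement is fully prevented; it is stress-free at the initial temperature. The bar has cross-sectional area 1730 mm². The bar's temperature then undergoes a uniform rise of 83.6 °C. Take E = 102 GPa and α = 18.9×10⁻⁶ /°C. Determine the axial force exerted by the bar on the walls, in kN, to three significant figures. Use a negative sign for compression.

Free thermal expansion αLΔT = 18.9e-6 · 12400 · 83.6 = 19.59 mm.
The walls impose strain ε = −(19.59)/12400 = -1.5800e-03; σ = Eε = 102000 · -1.5800e-03 = -161.2 MPa.
Wall reaction R = σ·A = -161.2·1730 = -278800 N = -278.8 kN.

-279 kN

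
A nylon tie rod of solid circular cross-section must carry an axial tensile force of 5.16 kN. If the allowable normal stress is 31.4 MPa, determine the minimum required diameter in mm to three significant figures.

14.5 mm

Required area A ≥ P/σ_allow = 5160/31.4 = 164.3 mm².
For a solid circular section, d ≥ √(4A/π) = 14.46 mm.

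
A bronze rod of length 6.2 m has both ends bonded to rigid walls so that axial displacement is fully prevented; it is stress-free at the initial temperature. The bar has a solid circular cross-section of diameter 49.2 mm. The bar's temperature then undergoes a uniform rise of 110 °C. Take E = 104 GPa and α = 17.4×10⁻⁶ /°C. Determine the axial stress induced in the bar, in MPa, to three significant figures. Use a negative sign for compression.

Free thermal expansion αLΔT = 17.4e-6 · 6200 · 110 = 11.87 mm.
The walls impose strain ε = −(11.87)/6200 = -1.9140e-03; σ = Eε = 104000 · -1.9140e-03 = -199.1 MPa.

-199 MPa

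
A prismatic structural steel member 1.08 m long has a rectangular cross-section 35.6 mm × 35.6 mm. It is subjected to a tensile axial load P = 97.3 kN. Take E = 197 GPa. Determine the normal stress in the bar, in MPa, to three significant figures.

A = 1267 mm².
σ = N/A = 97300/1267 = 76.77 MPa.

76.8 MPa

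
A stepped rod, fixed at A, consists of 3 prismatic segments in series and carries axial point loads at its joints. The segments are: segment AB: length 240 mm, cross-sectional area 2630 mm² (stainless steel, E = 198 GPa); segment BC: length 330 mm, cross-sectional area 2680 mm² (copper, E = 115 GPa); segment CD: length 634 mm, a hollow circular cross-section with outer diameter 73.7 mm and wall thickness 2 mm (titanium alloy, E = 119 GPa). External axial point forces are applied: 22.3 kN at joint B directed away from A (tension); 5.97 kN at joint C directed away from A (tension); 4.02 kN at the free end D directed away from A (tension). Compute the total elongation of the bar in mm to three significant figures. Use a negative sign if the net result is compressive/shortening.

0.0731 mm

Internal axial forces (sectioning from the free end, tension +): N_CD = 4.02 kN, N_BC = 9.99 kN, N_AB = 32.29 kN.
A_CD = 450.5 mm².
δ_AB = 32290·240/(2630·198000) = 0.01488 mm
δ_BC = 9990·330/(2680·115000) = 0.0107 mm
δ_CD = 4020·634/(450.5·119000) = 0.04754 mm
δ = Σδ_i = 0.07312 mm.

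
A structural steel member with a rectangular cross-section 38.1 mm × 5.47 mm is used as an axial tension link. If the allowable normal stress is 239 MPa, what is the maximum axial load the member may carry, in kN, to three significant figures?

A = 208.4 mm².
P_max = σ_allow · A = 239 · 208.4 = 49810 N = 49.81 kN.

49.8 kN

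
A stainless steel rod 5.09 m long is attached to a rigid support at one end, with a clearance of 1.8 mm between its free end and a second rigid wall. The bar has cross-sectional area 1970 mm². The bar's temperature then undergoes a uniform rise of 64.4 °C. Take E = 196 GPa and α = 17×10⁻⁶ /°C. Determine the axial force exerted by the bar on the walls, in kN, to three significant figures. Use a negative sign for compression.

-286 kN

Free thermal expansion αLΔT = 17e-6 · 5090 · 64.4 = 5.573 mm.
The walls engage after the gap closes; constrained expansion = 5.573 − 1.8 = 3.773 mm.
The walls impose strain ε = −(3.773)/5090 = -7.4117e-04; σ = Eε = 196000 · -7.4117e-04 = -145.3 MPa.
Wall reaction R = σ·A = -145.3·1970 = -286200 N = -286.2 kN.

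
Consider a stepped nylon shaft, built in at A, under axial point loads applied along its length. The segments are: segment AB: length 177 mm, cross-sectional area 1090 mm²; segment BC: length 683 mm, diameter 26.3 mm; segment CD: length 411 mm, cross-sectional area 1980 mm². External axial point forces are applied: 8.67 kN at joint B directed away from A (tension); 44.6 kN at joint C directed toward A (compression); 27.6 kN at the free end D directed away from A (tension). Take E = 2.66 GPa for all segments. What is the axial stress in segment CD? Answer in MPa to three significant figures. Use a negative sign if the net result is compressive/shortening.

Internal axial forces (sectioning from the free end, tension +): N_CD = 27.6 kN, N_BC = -17 kN, N_AB = -8.33 kN.
σ_CD = N_CD/A_CD = 27600/1980 = 13.94 MPa.

13.9 MPa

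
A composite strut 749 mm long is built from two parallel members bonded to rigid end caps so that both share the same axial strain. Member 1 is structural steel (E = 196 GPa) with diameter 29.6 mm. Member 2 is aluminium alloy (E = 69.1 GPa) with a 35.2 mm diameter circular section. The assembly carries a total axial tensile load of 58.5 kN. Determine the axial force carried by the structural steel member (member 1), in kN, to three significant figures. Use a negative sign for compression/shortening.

A_1 = 688.1 mm².
A_2 = 973.1 mm².
Equal strain + equilibrium ⇒ each member carries load in proportion to AE: A₁E₁ = 134900000 N, A₂E₂ = 67240000 N, ΣAE = 202100000 N.
F₁ = P·A₁E₁/ΣAE = 58500·134900000/202100000 = 39040 N.

39.0 kN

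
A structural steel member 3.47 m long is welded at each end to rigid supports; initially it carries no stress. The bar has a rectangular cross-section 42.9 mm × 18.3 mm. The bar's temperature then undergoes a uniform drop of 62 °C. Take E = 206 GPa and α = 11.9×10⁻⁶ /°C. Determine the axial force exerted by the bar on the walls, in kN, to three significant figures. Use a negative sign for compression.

119 kN

Free thermal expansion αLΔT = 11.9e-6 · 3470 · -62 = -2.56 mm.
The walls impose strain ε = −(-2.56)/3470 = 7.3780e-04; σ = Eε = 206000 · 7.3780e-04 = 152 MPa.
Wall reaction R = σ·A = 152·785.1 = 119300 N = 119.3 kN.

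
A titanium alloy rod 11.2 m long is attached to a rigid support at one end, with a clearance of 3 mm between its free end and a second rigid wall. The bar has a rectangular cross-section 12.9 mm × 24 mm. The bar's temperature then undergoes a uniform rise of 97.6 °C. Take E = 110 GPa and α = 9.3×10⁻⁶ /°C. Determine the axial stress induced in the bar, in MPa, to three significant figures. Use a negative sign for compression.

Free thermal expansion αLΔT = 9.3e-6 · 11200 · 97.6 = 10.17 mm.
The walls engage after the gap closes; constrained expansion = 10.17 − 3 = 7.166 mm.
The walls impose strain ε = −(7.166)/11200 = -6.3982e-04; σ = Eε = 110000 · -6.3982e-04 = -70.38 MPa.

-70.4 MPa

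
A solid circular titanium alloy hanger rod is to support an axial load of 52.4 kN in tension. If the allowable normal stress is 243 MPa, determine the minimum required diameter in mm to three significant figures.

16.6 mm

Required area A ≥ P/σ_allow = 52400/243 = 215.6 mm².
For a solid circular section, d ≥ √(4A/π) = 16.57 mm.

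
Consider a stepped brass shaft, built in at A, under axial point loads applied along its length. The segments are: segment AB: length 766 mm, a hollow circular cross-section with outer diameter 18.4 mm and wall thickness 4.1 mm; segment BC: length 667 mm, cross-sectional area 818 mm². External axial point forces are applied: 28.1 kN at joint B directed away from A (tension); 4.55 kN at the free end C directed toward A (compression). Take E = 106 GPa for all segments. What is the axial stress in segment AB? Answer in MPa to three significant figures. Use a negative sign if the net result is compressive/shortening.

128 MPa

Internal axial forces (sectioning from the free end, tension +): N_BC = -4.55 kN, N_AB = 23.55 kN.
A_AB = 184.2 mm².
σ_AB = N_AB/A_AB = 23550/184.2 = 127.9 MPa.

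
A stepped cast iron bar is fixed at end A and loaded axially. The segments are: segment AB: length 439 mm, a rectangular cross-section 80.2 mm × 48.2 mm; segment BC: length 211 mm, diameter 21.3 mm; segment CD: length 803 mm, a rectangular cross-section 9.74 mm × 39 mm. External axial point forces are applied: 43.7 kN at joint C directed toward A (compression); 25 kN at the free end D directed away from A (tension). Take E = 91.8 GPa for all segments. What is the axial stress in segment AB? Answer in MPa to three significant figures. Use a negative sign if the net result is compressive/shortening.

Internal axial forces (sectioning from the free end, tension +): N_CD = 25 kN, N_BC = -18.7 kN, N_AB = -18.7 kN.
A_AB = 3866 mm².
σ_AB = N_AB/A_AB = -18700/3866 = -4.837 MPa.

-4.84 MPa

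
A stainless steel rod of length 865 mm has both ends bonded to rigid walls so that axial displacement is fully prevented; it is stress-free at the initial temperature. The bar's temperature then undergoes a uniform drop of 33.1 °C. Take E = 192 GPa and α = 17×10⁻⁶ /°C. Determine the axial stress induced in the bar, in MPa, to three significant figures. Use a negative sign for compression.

Free thermal expansion αLΔT = 17e-6 · 865 · -33.1 = -0.4867 mm.
The walls impose strain ε = −(-0.4867)/865 = 5.6270e-04; σ = Eε = 192000 · 5.6270e-04 = 108 MPa.

108 MPa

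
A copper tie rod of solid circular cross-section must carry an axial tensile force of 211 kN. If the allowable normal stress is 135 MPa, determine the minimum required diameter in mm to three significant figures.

44.6 mm

Required area A ≥ P/σ_allow = 211000/135 = 1563 mm².
For a solid circular section, d ≥ √(4A/π) = 44.61 mm.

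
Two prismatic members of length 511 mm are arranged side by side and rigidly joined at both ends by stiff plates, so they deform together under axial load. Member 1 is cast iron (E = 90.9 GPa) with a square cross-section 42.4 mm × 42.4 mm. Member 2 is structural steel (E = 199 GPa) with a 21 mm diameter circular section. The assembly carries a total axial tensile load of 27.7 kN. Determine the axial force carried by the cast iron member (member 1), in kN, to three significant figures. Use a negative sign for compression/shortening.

19.5 kN

A_1 = 1798 mm².
A_2 = 346.4 mm².
Equal strain + equilibrium ⇒ each member carries load in proportion to AE: A₁E₁ = 163400000 N, A₂E₂ = 68930000 N, ΣAE = 232300000 N.
F₁ = P·A₁E₁/ΣAE = 27700·163400000/232300000 = 19480 N.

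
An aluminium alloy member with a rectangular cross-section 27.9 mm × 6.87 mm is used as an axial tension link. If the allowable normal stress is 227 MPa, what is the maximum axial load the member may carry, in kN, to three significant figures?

43.5 kN

A = 191.7 mm².
P_max = σ_allow · A = 227 · 191.7 = 43510 N = 43.51 kN.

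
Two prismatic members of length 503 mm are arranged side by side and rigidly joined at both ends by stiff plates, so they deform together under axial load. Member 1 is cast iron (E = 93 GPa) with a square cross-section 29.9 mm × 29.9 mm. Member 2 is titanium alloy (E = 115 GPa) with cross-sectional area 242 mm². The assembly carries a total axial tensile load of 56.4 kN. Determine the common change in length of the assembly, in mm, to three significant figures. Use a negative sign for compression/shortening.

0.256 mm

A_1 = 894 mm².
Equal strain + equilibrium ⇒ each member carries load in proportion to AE: A₁E₁ = 83140000 N, A₂E₂ = 27830000 N, ΣAE = 111000000 N.
δ = PL/ΣAE = 56400·503/111000000 = 0.2556 mm.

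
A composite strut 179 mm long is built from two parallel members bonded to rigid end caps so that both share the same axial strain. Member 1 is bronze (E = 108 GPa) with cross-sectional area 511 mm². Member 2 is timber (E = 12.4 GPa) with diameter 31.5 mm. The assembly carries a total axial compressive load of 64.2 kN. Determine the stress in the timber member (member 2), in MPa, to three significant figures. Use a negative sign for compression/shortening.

A_2 = 779.3 mm².
Equal strain + equilibrium ⇒ each member carries load in proportion to AE: A₁E₁ = 55190000 N, A₂E₂ = 9663000 N, ΣAE = 64850000 N.
σ₂ = P·E₂/ΣAE = -64200·12400/64850000 = -12.28 MPa.

-12.3 MPa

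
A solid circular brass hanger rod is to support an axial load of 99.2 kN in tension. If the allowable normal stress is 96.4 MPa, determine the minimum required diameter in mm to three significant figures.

36.2 mm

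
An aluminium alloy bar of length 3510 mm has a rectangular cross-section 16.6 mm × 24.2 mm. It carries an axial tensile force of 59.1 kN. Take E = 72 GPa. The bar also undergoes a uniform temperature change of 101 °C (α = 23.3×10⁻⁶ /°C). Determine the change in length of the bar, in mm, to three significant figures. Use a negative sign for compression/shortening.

A = 401.7 mm².
δ_mech = NL/(AE) = 59100·3510/(401.7·72000) = 7.172 mm.
δ_thermal = αLΔT = 23.3e-6·3510·101 = 8.26 mm.
δ = δ_mech + δ_thermal = 15.43 mm.

15.4 mm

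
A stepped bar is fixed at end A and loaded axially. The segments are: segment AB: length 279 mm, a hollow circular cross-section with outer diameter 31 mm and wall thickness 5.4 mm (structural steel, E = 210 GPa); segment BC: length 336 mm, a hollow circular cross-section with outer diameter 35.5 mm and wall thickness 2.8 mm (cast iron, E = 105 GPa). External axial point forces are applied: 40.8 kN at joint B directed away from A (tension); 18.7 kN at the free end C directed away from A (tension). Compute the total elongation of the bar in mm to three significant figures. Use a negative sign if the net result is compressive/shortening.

0.390 mm

Internal axial forces (sectioning from the free end, tension +): N_BC = 18.7 kN, N_AB = 59.5 kN.
A_AB = 434.3 mm².
A_BC = 287.6 mm².
δ_AB = 59500·279/(434.3·210000) = 0.182 mm
δ_BC = 18700·336/(287.6·105000) = 0.208 mm
δ = Σδ_i = 0.3901 mm.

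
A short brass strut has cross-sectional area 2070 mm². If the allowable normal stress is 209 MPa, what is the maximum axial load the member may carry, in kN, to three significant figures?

433 kN

P_max = σ_allow · A = 209 · 2070 = 432600 N = 432.6 kN.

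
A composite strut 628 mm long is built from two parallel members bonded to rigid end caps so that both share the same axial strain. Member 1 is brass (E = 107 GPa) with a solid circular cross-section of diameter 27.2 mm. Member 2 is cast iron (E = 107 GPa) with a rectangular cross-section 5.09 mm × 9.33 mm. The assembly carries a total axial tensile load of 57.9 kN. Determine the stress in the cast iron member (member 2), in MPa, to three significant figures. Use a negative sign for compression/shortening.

92.1 MPa

A_1 = 581.1 mm².
A_2 = 47.49 mm².
Equal strain + equilibrium ⇒ each member carries load in proportion to AE: A₁E₁ = 62170000 N, A₂E₂ = 5081000 N, ΣAE = 67260000 N.
σ₂ = P·E₂/ΣAE = 57900·107000/67260000 = 92.12 MPa.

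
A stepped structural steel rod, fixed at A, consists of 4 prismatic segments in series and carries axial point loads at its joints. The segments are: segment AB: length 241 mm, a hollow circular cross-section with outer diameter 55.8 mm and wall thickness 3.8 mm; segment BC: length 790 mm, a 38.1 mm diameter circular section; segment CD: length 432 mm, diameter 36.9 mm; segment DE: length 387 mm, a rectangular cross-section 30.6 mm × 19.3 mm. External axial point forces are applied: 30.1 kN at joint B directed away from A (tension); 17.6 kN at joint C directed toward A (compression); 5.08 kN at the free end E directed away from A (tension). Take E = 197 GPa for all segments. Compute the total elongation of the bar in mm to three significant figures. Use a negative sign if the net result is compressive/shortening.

Internal axial forces (sectioning from the free end, tension +): N_DE = 5.08 kN, N_CD = 5.08 kN, N_BC = -12.52 kN, N_AB = 17.58 kN.
A_AB = 620.8 mm².
A_BC = 1140 mm².
A_CD = 1069 mm².
A_DE = 590.6 mm².
δ_AB = 17580·241/(620.8·197000) = 0.03464 mm
δ_BC = -12520·790/(1140·197000) = -0.04404 mm
δ_CD = 5080·432/(1069·197000) = 0.01042 mm
δ_DE = 5080·387/(590.6·197000) = 0.0169 mm
δ = Σδ_i = 0.01792 mm.

0.0179 mm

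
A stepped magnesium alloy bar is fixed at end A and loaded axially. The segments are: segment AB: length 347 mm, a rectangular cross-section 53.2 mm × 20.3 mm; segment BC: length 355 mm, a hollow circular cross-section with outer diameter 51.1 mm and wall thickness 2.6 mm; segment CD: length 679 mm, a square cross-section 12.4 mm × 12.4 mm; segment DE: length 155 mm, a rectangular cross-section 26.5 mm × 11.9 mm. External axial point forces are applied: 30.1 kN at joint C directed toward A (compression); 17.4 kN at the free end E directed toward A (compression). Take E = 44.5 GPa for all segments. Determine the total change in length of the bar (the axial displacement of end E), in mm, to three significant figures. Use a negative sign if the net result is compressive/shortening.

-3.22 mm

Internal axial forces (sectioning from the free end, tension +): N_DE = -17.4 kN, N_CD = -17.4 kN, N_BC = -47.5 kN, N_AB = -47.5 kN.
A_AB = 1080 mm².
A_BC = 396.2 mm².
A_CD = 153.8 mm².
A_DE = 315.4 mm².
δ_AB = -47500·347/(1080·44500) = -0.343 mm
δ_BC = -47500·355/(396.2·44500) = -0.9565 mm
δ_CD = -17400·679/(153.8·44500) = -1.727 mm
δ_DE = -17400·155/(315.4·44500) = -0.1922 mm
δ = Σδ_i = -3.218 mm.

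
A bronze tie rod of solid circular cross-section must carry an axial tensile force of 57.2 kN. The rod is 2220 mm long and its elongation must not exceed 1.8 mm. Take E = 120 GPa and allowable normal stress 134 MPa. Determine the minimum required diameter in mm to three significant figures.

Required area A ≥ P/σ_allow = 57200/134 = 426.9 mm².
For a solid circular section, d ≥ √(4A/π) = 23.31 mm.
Elongation limit: A ≥ PL/(Eδ_allow) = 57200·2220/(120000·1.8) = 587.9 mm² ⇒ d ≥ 27.36 mm.
The elongation limit governs.

27.4 mm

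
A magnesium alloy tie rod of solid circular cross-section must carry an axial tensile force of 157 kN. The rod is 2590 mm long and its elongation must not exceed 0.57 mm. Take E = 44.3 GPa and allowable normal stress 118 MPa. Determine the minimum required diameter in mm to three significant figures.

Required area A ≥ P/σ_allow = 157000/118 = 1331 mm².
For a solid circular section, d ≥ √(4A/π) = 41.16 mm.
Elongation limit: A ≥ PL/(Eδ_allow) = 157000·2590/(44300·0.57) = 16100 mm² ⇒ d ≥ 143.2 mm.
The elongation limit governs.

143 mm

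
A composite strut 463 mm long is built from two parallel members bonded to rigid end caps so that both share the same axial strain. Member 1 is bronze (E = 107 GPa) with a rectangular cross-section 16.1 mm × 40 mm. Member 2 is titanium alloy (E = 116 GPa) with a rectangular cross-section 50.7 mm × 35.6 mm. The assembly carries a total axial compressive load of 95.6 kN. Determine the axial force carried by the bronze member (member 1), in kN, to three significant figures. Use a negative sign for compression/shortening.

-23.7 kN

A_1 = 644 mm².
A_2 = 1805 mm².
Equal strain + equilibrium ⇒ each member carries load in proportion to AE: A₁E₁ = 68910000 N, A₂E₂ = 209400000 N, ΣAE = 278300000 N.
F₁ = P·A₁E₁/ΣAE = -95600·68910000/278300000 = -23670 N.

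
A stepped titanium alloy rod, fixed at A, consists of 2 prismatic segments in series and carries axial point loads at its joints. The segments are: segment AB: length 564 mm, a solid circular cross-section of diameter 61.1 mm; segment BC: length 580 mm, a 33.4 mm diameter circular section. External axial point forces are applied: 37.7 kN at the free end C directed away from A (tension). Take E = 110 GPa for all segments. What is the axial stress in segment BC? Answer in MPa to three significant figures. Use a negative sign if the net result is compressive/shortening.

43.0 MPa

Internal axial forces (sectioning from the free end, tension +): N_BC = 37.7 kN, N_AB = 37.7 kN.
A_BC = 876.2 mm².
σ_BC = N_BC/A_BC = 37700/876.2 = 43.03 MPa.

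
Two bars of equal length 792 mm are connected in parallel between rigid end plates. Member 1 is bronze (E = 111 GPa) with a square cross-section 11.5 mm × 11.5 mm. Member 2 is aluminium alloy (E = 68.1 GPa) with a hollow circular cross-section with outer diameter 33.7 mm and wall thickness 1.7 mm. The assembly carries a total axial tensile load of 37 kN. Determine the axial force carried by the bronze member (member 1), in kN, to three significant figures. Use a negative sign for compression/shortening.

A_1 = 132.2 mm².
A_2 = 170.9 mm².
Equal strain + equilibrium ⇒ each member carries load in proportion to AE: A₁E₁ = 14680000 N, A₂E₂ = 11640000 N, ΣAE = 26320000 N.
F₁ = P·A₁E₁/ΣAE = 37000·14680000/26320000 = 20640 N.

20.6 kN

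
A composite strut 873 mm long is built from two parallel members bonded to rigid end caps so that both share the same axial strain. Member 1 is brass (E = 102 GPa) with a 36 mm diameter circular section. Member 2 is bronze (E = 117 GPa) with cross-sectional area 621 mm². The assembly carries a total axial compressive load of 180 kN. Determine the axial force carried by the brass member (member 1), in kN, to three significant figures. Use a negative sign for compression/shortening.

A_1 = 1018 mm².
Equal strain + equilibrium ⇒ each member carries load in proportion to AE: A₁E₁ = 103800000 N, A₂E₂ = 72660000 N, ΣAE = 176500000 N.
F₁ = P·A₁E₁/ΣAE = -180000·103800000/176500000 = -105900 N.

-106 kN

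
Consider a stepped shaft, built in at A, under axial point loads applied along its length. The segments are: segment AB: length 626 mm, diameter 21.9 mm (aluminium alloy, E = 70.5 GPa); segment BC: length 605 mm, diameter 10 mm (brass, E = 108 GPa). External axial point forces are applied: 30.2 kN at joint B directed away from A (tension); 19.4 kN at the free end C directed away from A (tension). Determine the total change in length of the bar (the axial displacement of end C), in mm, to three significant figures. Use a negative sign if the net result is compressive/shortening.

2.55 mm

Internal axial forces (sectioning from the free end, tension +): N_BC = 19.4 kN, N_AB = 49.6 kN.
A_AB = 376.7 mm².
A_BC = 78.54 mm².
δ_AB = 49600·626/(376.7·70500) = 1.169 mm
δ_BC = 19400·605/(78.54·108000) = 1.384 mm
δ = Σδ_i = 2.553 mm.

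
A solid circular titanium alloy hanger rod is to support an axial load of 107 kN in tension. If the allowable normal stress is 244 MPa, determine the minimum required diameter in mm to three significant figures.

23.6 mm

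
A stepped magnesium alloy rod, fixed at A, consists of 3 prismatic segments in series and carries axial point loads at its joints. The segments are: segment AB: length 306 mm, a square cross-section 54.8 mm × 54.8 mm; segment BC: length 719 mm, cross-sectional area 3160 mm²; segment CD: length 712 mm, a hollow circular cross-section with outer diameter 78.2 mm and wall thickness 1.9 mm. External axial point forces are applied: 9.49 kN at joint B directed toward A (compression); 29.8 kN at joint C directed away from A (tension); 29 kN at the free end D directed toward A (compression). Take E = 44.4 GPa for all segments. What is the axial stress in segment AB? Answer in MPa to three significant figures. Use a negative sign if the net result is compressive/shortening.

Internal axial forces (sectioning from the free end, tension +): N_CD = -29 kN, N_BC = 0.8 kN, N_AB = -8.69 kN.
A_AB = 3003 mm².
σ_AB = N_AB/A_AB = -8690/3003 = -2.894 MPa.

-2.89 MPa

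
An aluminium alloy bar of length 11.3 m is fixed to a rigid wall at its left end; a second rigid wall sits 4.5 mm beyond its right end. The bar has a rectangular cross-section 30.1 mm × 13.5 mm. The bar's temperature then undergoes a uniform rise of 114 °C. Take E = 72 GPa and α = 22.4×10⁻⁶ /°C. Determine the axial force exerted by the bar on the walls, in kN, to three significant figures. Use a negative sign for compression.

-63.1 kN

Free thermal expansion αLΔT = 22.4e-6 · 11300 · 114 = 28.86 mm.
The walls engage after the gap closes; constrained expansion = 28.86 − 4.5 = 24.36 mm.
The walls impose strain ε = −(24.36)/11300 = -2.1554e-03; σ = Eε = 72000 · -2.1554e-03 = -155.2 MPa.
Wall reaction R = σ·A = -155.2·406.4 = -63060 N = -63.06 kN.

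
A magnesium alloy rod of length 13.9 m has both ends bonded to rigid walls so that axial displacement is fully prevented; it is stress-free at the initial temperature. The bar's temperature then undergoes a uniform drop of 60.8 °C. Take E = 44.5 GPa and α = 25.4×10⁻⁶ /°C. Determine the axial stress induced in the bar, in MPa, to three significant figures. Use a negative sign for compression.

Free thermal expansion αLΔT = 25.4e-6 · 13900 · -60.8 = -21.47 mm.
The walls impose strain ε = −(-21.47)/13900 = 1.5443e-03; σ = Eε = 44500 · 1.5443e-03 = 68.72 MPa.

68.7 MPa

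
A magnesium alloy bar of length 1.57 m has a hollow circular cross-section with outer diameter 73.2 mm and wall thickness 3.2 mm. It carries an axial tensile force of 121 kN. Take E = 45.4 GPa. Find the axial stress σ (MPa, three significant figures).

A = 703.7 mm².
σ = N/A = 121000/703.7 = 171.9 MPa.

172 MPa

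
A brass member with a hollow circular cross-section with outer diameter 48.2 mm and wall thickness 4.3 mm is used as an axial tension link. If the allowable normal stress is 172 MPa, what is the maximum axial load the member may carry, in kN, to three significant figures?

102 kN

A = 593 mm².
P_max = σ_allow · A = 172 · 593 = 102000 N = 102 kN.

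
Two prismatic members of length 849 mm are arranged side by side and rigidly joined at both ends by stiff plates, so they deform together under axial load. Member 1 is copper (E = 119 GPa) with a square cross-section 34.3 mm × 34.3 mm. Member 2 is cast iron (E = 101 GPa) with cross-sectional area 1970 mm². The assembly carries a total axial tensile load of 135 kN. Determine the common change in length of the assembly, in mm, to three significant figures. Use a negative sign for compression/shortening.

0.338 mm

A_1 = 1176 mm².
Equal strain + equilibrium ⇒ each member carries load in proportion to AE: A₁E₁ = 140000000 N, A₂E₂ = 199000000 N, ΣAE = 339000000 N.
δ = PL/ΣAE = 135000·849/339000000 = 0.3381 mm.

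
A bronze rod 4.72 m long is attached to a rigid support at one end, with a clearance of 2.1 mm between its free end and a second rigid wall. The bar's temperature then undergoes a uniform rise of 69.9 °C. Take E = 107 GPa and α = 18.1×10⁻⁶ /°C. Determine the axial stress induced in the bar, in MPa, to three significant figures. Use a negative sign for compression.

-87.8 MPa

Free thermal expansion αLΔT = 18.1e-6 · 4720 · 69.9 = 5.972 mm.
The walls engage after the gap closes; constrained expansion = 5.972 − 2.1 = 3.872 mm.
The walls impose strain ε = −(3.872)/4720 = -8.2027e-04; σ = Eε = 107000 · -8.2027e-04 = -87.77 MPa.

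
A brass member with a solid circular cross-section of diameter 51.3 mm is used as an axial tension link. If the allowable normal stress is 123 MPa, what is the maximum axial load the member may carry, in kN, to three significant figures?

254 kN

A = 2067 mm².
P_max = σ_allow · A = 123 · 2067 = 254200 N = 254.2 kN.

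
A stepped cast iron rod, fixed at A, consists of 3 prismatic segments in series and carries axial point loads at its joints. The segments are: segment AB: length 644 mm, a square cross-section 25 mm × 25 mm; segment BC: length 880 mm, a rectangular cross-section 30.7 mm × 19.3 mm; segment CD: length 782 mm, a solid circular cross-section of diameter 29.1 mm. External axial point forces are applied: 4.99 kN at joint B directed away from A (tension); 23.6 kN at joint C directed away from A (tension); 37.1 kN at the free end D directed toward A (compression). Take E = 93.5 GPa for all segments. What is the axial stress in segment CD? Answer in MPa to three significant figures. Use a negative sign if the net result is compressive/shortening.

-55.8 MPa

Internal axial forces (sectioning from the free end, tension +): N_CD = -37.1 kN, N_BC = -13.5 kN, N_AB = -8.51 kN.
A_CD = 665.1 mm².
σ_CD = N_CD/A_CD = -37100/665.1 = -55.78 MPa.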